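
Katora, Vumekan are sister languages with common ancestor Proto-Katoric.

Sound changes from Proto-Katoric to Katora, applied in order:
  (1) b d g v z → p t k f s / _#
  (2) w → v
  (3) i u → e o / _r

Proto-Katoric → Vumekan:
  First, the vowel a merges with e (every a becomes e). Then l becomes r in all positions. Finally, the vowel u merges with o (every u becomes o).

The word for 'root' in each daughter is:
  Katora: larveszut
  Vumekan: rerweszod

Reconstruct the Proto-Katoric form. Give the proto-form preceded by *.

Position 8: Katora has u, Vumekan has o. Katora preserves u here (none of its changes turn any other segment into u), so the proto-segment is *u.
Position 1: Katora has l, Vumekan has r. Katora preserves l here (none of its changes turn any other segment into l), so the proto-segment is *l.
Verify the candidate proto-form against each daughter:
Katora: *larweszud
  larweszud → larweszut   [final devoicing]
  larweszut → larveszut   [unconditioned shift]
  larveszut (rule 3 does not apply)
  giving Katora larveszut.
Vumekan: start from *larweszud.
  rule 1 (vowel merger): larweszud → lerweszud
  rule 2 (unconditioned shift): lerweszud → rerweszud
  rule 3 (vowel merger): rerweszud → rerweszod
  ⇒ Vumekan rerweszod
Only *larweszud yields all of Katora larveszut, Vumekan rerweszod.

*larweszud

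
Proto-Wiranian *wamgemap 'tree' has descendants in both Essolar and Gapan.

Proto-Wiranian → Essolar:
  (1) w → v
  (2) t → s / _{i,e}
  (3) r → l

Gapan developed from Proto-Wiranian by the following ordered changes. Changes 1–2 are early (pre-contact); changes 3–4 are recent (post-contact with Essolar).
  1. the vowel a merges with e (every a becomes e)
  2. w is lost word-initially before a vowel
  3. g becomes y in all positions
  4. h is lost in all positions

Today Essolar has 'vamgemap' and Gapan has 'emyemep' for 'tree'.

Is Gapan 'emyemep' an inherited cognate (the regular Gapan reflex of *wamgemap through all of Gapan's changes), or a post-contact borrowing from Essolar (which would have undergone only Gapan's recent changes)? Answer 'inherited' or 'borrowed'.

If inherited, *wamgemap would pass through all of Gapan's changes:
Gapan: start from *wamgemap.
  rule 1 (vowel merger): wamgemap → wemgemep
  rule 2 (glide loss): wemgemep → emgemep
  rule 3 (unconditioned shift): emgemep → emyemep
  rule 4: no change — emyemep
  ⇒ Gapan emyemep
If borrowed from Essolar 'vamgemap' after the early changes, it would undergo only the recent ones:
  rule 3 (unconditioned shift): vamgemap → vamyemap
  rule 4 (h-loss): no change (vamyemap)
  ⇒ as a loan: vamyemap
Gapan 'emyemep' matches the inherited outcome exactly, so it is an inherited cognate, not a loan.

inherited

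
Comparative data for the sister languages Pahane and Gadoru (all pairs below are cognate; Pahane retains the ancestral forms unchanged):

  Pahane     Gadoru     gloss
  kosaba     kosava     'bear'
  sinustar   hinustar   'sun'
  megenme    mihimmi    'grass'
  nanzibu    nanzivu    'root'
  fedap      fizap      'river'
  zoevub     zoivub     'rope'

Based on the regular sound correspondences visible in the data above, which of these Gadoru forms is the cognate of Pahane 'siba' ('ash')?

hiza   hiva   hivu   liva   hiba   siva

hiva

sinustar ~ hinustar — Pahane s corresponds to Gadoru h word-initially before a front vowel.
kosaba ~ kosava — Pahane b corresponds to Gadoru v between vowels (before a back vowel).
Applying these to Pahane 'siba':
  siba → hiba   (s→h word-initially before a front vowel)
  hiba → hiva   (b→v between vowels (before a back vowel))
So the Gadoru cognate is 'hiva'.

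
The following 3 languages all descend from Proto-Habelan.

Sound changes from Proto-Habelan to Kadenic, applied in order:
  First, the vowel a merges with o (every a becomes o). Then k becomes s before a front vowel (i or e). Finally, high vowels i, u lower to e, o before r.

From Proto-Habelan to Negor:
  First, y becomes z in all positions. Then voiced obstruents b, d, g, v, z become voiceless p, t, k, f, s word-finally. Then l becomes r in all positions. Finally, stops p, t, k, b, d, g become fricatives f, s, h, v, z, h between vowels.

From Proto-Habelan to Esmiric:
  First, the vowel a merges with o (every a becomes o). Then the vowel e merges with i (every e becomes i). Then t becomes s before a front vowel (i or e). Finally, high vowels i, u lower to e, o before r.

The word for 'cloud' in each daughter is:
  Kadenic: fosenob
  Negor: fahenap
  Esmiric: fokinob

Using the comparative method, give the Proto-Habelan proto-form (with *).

*fakenab

Position 7: Kadenic has b, Negor has p, Esmiric has b. Kadenic preserves b here (none of its changes turn any other segment into b), so the proto-segment is *b.
Position 2: Kadenic has o, Negor has a, Esmiric has o. Negor preserves a here (none of its changes turn any other segment into a), so the proto-segment is *a.
This points to *fakenab. Verify forward in each daughter:
Kadenic: *fakenab
  fakenab → fokenob   [vowel merger]
  fokenob → fosenob   [palatalisation]
  fosenob (rule 3 does not apply)
  giving Kadenic fosenob.
Negor: start from *fakenab.
  rule 1: no change — fakenab
  rule 2 (final devoicing): fakenab → fakenap
  rule 3: no change — fakenap
  rule 4 (intervocalic lenition): fakenap → fahenap
  ⇒ Negor fahenap
Esmiric: *fakenab
  fakenab → fokenob   [vowel merger]
  fokenob → fokinob   [vowel merger]
  fokinob (rule 3 does not apply)
  fokinob (rule 4 does not apply)
  giving Esmiric fokinob.
*fakenab is the unique common source.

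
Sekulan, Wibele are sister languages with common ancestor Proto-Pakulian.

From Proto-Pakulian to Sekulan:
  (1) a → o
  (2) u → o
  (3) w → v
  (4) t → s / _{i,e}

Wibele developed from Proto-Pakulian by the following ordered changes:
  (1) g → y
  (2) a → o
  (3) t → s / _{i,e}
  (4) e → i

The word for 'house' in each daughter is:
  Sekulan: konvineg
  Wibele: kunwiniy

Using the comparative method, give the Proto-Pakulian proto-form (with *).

*kunwineg

Position 4: Sekulan has v, Wibele has w. Wibele preserves w here (none of its changes turn any other segment into w), so the proto-segment is *w.
Position 8: Sekulan has g, Wibele has y. Sekulan preserves g here (none of its changes turn any other segment into g), so the proto-segment is *g.
This points to *kunwineg. Verify forward in each daughter:
Sekulan: start from *kunwineg.
  rule 1: no change — kunwineg
  rule 2 (vowel merger): kunwineg → konwineg
  rule 3 (unconditioned shift): konwineg → konvineg
  rule 4: no change — konvineg
  ⇒ Sekulan konvineg
Wibele: *kunwineg
  kunwineg → kunwiney   [unconditioned shift]
  kunwiney (rule 2 does not apply)
  kunwiney (rule 3 does not apply)
  kunwiney → kunwiniy   [vowel merger]
  giving Wibele kunwiniy.
*kunwineg is the unique common source.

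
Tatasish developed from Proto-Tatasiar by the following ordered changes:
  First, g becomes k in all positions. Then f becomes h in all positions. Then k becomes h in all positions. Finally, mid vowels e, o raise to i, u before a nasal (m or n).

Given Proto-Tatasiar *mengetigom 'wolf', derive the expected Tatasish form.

Tatasish: *mengetigom
  mengetigom → menketikom   [unconditioned shift]
  menketikom (rule 2 does not apply)
  menketikom → menhetihom   [unconditioned shift]
  menhetihom → minhetihum   [pre-nasal raising]
  giving Tatasish minhetihum.

minhetihum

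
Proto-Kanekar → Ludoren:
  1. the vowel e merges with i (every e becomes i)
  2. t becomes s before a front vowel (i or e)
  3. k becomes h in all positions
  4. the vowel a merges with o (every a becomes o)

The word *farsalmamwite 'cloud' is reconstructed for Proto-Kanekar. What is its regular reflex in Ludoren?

forsolmomwisi

Ludoren: *farsalmamwite > farsalmamwiti > farsalmamwisi > forsolmomwisi  (by vowel merger, palatalisation, vowel merger)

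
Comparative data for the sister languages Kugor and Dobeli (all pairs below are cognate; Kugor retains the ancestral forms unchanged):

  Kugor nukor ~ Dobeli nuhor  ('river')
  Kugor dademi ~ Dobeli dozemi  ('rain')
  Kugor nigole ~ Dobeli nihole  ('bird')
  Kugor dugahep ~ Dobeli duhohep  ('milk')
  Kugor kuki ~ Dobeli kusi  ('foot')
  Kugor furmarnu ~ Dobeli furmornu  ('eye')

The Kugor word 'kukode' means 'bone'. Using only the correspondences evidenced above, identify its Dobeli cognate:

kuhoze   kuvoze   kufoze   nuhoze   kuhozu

kuhoze

nukor ~ nuhor — Kugor k corresponds to Dobeli h between vowels (before a back vowel).
dademi ~ dozemi — Kugor d corresponds to Dobeli z between vowels (before a front vowel).
Applying these to Kugor 'kukode':
  kukode → kuhode   (k→h between vowels (before a back vowel))
  kuhode → kuhoze   (d→z between vowels (before a front vowel))
So the Dobeli cognate is 'kuhoze'.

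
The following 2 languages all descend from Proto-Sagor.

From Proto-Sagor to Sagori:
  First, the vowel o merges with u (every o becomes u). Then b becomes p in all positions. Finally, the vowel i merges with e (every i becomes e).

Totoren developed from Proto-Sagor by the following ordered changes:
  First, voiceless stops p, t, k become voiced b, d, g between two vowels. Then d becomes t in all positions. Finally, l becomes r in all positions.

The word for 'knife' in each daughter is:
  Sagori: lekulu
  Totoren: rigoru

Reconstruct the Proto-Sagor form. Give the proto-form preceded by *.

Position 4: Sagori has u, Totoren has o. Totoren preserves o here (none of its changes turn any other segment into o), so the proto-segment is *o.
Position 1: Sagori has l, Totoren has r. Sagori preserves l here (none of its changes turn any other segment into l), so the proto-segment is *l.
Position 5: Sagori has l, Totoren has r. Sagori preserves l here (none of its changes turn any other segment into l), so the proto-segment is *l.
Verify the candidate proto-form against each daughter:
Sagori: start from *likolu.
  rule 1 (vowel merger): likolu → likulu
  rule 2: no change — likulu
  rule 3 (vowel merger): likulu → lekulu
  ⇒ Sagori lekulu
Totoren: start from *likolu.
  rule 1 (intervocalic voicing): likolu → ligolu
  rule 2: no change — ligolu
  rule 3 (unconditioned shift): ligolu → rigoru
  ⇒ Totoren rigoru
*likolu is the unique common source.

*likolu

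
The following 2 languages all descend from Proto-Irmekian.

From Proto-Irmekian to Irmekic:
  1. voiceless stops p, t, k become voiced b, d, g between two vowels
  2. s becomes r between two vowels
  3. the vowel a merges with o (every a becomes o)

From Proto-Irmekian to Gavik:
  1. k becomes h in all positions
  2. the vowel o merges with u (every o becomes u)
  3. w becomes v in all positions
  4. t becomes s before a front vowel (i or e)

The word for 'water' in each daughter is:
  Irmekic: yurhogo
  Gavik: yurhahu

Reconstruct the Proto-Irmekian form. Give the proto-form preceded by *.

*yurhako

Position 7: Irmekic has o, Gavik has u. Taking the neighbouring segments as reconstructed: Irmekic o could go back to *a or *o; Gavik u could go back to *o or *u — the one source consistent with every daughter is *o.
Position 6: Irmekic has g, Gavik has h. Taking the neighbouring segments as reconstructed: Irmekic g could go back to *k or *g; Gavik h could go back to *k or *h — the one source consistent with every daughter is *k.
Continuing position by position gives *yurhako; check it forward:
Irmekic: start from *yurhako.
  rule 1 (intervocalic voicing): yurhako → yurhago
  rule 2: no change — yurhago
  rule 3 (vowel merger): yurhago → yurhogo
  ⇒ Irmekic yurhogo
Gavik: *yurhako > yurhaho > yurhahu  (by unconditioned shift, vowel merger)
Only *yurhako yields all of Irmekic yurhogo, Gavik yurhahu.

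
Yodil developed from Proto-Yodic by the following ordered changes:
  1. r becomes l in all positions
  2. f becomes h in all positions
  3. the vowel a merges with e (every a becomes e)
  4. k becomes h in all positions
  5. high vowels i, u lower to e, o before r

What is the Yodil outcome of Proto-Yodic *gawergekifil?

gewelgehihil

Yodil: *gawergekifil > gawelgekifil > gawelgekihil > gewelgekihil > gewelgehihil  (by unconditioned shift, unconditioned shift, vowel merger, unconditioned shift)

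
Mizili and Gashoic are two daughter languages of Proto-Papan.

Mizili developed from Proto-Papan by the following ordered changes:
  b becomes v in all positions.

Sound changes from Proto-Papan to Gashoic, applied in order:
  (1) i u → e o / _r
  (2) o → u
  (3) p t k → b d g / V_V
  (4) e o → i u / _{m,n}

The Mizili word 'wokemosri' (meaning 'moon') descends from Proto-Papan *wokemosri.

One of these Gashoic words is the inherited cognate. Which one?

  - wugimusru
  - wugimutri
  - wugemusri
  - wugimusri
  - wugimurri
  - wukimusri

Gashoic: *wokemosri
  wokemosri (rule 1 does not apply)
  wokemosri → wukemusri   [vowel merger]
  wukemusri → wugemusri   [intervocalic voicing]
  wugemusri → wugimusri   [pre-nasal raising]
  giving Gashoic wugimusri.
The other candidates each miss or misapply at least one Gashoic change.

wugimusri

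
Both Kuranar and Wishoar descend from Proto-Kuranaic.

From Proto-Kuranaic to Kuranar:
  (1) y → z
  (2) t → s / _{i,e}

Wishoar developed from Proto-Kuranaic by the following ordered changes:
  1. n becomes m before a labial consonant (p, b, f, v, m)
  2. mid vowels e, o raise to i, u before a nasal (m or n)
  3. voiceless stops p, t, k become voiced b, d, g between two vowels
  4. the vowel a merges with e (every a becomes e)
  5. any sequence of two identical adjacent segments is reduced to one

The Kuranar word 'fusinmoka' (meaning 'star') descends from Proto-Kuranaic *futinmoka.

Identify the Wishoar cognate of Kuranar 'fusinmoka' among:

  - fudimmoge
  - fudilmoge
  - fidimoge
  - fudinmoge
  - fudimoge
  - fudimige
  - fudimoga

Wishoar: *futinmoka
  futinmoka → futimmoka   [nasal place assimilation]
  futimmoka (rule 2 does not apply)
  futimmoka → fudimmoga   [intervocalic voicing]
  fudimmoga → fudimmoge   [vowel merger]
  fudimmoge → fudimoge   [degemination]
  giving Wishoar fudimoge.
Only 'fudimoge' matches the regular Wishoar development of *futinmoka.

fudimoge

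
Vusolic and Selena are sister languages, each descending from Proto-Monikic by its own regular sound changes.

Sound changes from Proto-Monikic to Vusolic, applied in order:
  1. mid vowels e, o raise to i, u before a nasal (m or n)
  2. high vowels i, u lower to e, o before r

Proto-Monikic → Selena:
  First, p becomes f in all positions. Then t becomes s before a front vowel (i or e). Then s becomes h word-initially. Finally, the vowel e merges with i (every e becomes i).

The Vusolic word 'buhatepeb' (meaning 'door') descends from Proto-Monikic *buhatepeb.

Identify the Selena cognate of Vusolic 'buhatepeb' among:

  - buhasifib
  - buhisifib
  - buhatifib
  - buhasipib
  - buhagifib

Selena: *buhatepeb > buhatefeb > buhasefeb > buhasifib  (by unconditioned shift, palatalisation, vowel merger)
Only 'buhasifib' matches the regular Selena development of *buhatepeb.

buhasifib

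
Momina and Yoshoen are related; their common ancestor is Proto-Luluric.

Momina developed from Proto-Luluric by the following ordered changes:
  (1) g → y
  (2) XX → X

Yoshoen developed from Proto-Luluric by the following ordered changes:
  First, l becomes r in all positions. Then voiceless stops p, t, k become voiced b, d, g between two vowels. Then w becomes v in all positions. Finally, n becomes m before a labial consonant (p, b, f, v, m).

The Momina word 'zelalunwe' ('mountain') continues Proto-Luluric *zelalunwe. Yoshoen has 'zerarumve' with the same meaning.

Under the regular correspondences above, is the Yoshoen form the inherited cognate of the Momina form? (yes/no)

Derive the expected Yoshoen reflex of *zelalunwe:
Yoshoen: start from *zelalunwe.
  rule 1 (unconditioned shift): zelalunwe → zerarunwe
  rule 2: no change — zerarunwe
  rule 3 (unconditioned shift): zerarunwe → zerarunve
  rule 4 (nasal place assimilation): zerarunve → zerarumve
  ⇒ Yoshoen zerarumve
Yoshoen 'zerarumve' matches the regular reflex exactly, so the pair is cognate.

yes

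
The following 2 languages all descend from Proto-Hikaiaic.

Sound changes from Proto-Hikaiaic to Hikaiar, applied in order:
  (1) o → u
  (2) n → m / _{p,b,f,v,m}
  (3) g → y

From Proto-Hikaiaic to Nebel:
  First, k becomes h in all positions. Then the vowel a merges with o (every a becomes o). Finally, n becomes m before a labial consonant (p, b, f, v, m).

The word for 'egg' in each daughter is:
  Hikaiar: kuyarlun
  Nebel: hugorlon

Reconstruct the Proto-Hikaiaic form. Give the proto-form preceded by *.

Position 7: Hikaiar has u, Nebel has o. Taking the neighbouring segments as reconstructed: Hikaiar u could go back to *o or *u; Nebel o could go back to *a or *o — the one source consistent with every daughter is *o.
Position 3: Hikaiar has y, Nebel has g. Nebel preserves g here (none of its changes turn any other segment into g), so the proto-segment is *g.
Position 4: Hikaiar has a, Nebel has o. Hikaiar preserves a here (none of its changes turn any other segment into a), so the proto-segment is *a.
Verify the candidate proto-form against each daughter:
Hikaiar: *kugarlon
  kugarlon → kugarlun   [vowel merger]
  kugarlun (rule 2 does not apply)
  kugarlun → kuyarlun   [unconditioned shift]
  giving Hikaiar kuyarlun.
Nebel: *kugarlon
  kugarlon → hugarlon   [unconditioned shift]
  hugarlon → hugorlon   [vowel merger]
  hugorlon (rule 3 does not apply)
  giving Nebel hugorlon.
*kugarlon is the unique common source.

*kugarlon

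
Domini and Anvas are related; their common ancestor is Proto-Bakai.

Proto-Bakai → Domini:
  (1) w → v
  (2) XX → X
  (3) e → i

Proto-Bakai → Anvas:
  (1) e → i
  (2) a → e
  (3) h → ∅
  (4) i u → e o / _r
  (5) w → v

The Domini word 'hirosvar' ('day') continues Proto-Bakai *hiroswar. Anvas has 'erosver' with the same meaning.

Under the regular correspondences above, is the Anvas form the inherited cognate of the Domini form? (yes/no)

Derive the expected Anvas reflex of *hiroswar:
Anvas: *hiroswar > hiroswer > iroswer > eroswer > erosver  (by vowel merger, h-loss, pre-rhotic lowering, unconditioned shift)
Anvas 'erosver' matches the regular reflex exactly, so the pair is cognate.

yes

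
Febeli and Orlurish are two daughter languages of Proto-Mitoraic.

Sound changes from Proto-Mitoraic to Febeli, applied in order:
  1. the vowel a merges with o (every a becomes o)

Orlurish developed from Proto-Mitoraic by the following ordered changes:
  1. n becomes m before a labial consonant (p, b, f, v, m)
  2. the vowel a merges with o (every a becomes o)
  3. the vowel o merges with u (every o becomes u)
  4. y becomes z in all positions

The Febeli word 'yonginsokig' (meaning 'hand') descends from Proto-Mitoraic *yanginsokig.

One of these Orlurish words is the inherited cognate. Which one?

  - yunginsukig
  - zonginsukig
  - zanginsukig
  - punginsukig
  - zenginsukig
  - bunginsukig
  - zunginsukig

zunginsukig

Orlurish: start from *yanginsokig.
  rule 1: no change — yanginsokig
  rule 2 (vowel merger): yanginsokig → yonginsokig
  rule 3 (vowel merger): yonginsokig → yunginsukig
  rule 4 (unconditioned shift): yunginsukig → zunginsukig
  ⇒ Orlurish zunginsukig
The other candidates each miss or misapply at least one Orlurish change.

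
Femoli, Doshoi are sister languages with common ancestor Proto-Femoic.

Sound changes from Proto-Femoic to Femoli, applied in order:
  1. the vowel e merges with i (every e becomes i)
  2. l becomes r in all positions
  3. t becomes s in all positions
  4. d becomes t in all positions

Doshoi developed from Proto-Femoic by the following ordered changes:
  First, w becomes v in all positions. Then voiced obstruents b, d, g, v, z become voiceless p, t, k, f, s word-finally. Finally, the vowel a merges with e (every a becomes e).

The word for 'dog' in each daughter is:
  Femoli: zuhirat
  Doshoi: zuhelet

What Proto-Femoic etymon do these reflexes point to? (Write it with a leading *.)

Position 7: Femoli has t, Doshoi has t. In Femoli, t can only continue *d, so the proto-segment is *d.
Position 5: Femoli has r, Doshoi has l. Doshoi preserves l here (none of its changes turn any other segment into l), so the proto-segment is *l.
Position 6: Femoli has a, Doshoi has e. Femoli preserves a here (none of its changes turn any other segment into a), so the proto-segment is *a.
Verify the candidate proto-form against each daughter:
Femoli: start from *zuhelad.
  rule 1 (vowel merger): zuhelad → zuhilad
  rule 2 (unconditioned shift): zuhilad → zuhirad
  rule 3: no change — zuhirad
  rule 4 (unconditioned shift): zuhirad → zuhirat
  ⇒ Femoli zuhirat
Doshoi: start from *zuhelad.
  rule 1: no change — zuhelad
  rule 2 (final devoicing): zuhelad → zuhelat
  rule 3 (vowel merger): zuhelat → zuhelet
  ⇒ Doshoi zuhelet
Only *zuhelad yields all of Femoli zuhirat, Doshoi zuhelet.

*zuhelad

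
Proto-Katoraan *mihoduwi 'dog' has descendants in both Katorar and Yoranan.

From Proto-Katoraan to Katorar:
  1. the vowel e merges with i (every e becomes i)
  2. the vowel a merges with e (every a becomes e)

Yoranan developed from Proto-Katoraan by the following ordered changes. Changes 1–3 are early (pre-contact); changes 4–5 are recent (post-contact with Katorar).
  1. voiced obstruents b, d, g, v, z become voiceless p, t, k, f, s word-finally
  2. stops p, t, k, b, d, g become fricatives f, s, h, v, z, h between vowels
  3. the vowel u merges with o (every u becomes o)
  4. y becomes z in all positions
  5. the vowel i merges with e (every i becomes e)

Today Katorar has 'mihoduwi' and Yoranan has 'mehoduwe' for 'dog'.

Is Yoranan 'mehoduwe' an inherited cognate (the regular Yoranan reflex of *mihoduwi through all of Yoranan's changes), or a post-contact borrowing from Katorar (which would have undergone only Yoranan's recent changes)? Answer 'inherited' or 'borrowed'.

If inherited, *mihoduwi would pass through all of Yoranan's changes:
Yoranan: start from *mihoduwi.
  rule 1: no change — mihoduwi
  rule 2 (intervocalic lenition): mihoduwi → mihozuwi
  rule 3 (vowel merger): mihozuwi → mihozowi
  rule 4: no change — mihozowi
  rule 5 (vowel merger): mihozowi → mehozowe
  ⇒ Yoranan mehozowe
If borrowed from Katorar 'mihoduwi' after the early changes, it would undergo only the recent ones:
  rule 4 (unconditioned shift): no change (mihoduwi)
  rule 5 (vowel merger): mihoduwi → mehoduwe
  ⇒ as a loan: mehoduwe
Yoranan 'mehoduwe' matches the loan outcome 'mehoduwe', not the inherited 'mehozowe' — it skipped the early Yoranan changes, so it was borrowed from Katorar.

borrowed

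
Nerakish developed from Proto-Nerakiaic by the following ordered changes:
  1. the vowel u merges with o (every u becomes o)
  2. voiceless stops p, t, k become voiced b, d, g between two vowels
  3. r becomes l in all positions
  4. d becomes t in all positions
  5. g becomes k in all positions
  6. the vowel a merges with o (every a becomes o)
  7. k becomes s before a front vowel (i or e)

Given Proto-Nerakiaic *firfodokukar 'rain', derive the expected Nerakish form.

Nerakish: *firfodokukar > firfodokokar > firfodogogar > filfodogogal > filfotogogal > filfotokokal > filfotokokol  (by vowel merger, intervocalic voicing, unconditioned shift, unconditioned shift, unconditioned shift, vowel merger)

filfotokokol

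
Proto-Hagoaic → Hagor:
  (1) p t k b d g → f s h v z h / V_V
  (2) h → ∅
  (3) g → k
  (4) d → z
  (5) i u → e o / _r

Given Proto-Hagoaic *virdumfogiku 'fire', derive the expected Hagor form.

verzumfoiu

Hagor: start from *virdumfogiku.
  rule 1 (intervocalic lenition): virdumfogiku → virdumfohihu
  rule 2 (h-loss): virdumfohihu → virdumfoiu
  rule 3: no change — virdumfoiu
  rule 4 (unconditioned shift): virdumfoiu → virzumfoiu
  rule 5 (pre-rhotic lowering): virzumfoiu → verzumfoiu
  ⇒ Hagor verzumfoiu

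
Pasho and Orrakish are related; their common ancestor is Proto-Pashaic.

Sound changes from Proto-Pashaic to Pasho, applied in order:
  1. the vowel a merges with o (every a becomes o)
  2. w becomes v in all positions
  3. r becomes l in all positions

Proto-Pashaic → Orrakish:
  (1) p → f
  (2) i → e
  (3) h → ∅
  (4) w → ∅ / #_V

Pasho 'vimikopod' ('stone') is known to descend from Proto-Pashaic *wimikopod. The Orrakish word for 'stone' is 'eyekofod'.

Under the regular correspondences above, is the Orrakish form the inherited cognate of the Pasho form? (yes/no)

no

Derive the expected Orrakish reflex of *wimikopod:
Orrakish: *wimikopod > wimikofod > wemekofod > emekofod  (by unconditioned shift, vowel merger, glide loss)
The regular Orrakish reflex would be 'emekofod', but the attested form is 'eyekofod'. The correspondence is irregular, so they are not cognates (the Orrakish form has a different source).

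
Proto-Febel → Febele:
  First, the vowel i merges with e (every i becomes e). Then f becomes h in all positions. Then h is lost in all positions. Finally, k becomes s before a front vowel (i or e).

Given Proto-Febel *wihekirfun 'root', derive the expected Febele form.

Febele: start from *wihekirfun.
  rule 1 (vowel merger): wihekirfun → wehekerfun
  rule 2 (unconditioned shift): wehekerfun → wehekerhun
  rule 3 (h-loss): wehekerhun → weekerun
  rule 4 (palatalisation): weekerun → weeserun
  ⇒ Febele weeserun

weeserun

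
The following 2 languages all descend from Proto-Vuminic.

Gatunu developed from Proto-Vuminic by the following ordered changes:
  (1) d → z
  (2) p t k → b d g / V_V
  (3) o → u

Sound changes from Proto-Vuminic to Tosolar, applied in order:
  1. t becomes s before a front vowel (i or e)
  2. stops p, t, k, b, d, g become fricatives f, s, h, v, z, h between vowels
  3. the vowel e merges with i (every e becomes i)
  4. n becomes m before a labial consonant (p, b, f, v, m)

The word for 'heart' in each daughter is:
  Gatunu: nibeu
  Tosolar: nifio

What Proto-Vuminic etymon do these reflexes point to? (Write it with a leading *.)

Position 3: Gatunu has b, Tosolar has f. Taking the neighbouring segments as reconstructed: Gatunu b could go back to *p or *b; Tosolar f could go back to *p or *f — the one source consistent with every daughter is *p.
Position 5: Gatunu has u, Tosolar has o. Tosolar preserves o here (none of its changes turn any other segment into o), so the proto-segment is *o.
Continuing position by position gives *nipeo; check it forward:
Gatunu: *nipeo > nibeo > nibeu  (by intervocalic voicing, vowel merger)
Tosolar: start from *nipeo.
  rule 1: no change — nipeo
  rule 2 (intervocalic lenition): nipeo → nifeo
  rule 3 (vowel merger): nifeo → nifio
  rule 4: no change — nifio
  ⇒ Tosolar nifio
No other proto-form is consistent with every reflex, so the reconstruction is *nipeo.

*nipeo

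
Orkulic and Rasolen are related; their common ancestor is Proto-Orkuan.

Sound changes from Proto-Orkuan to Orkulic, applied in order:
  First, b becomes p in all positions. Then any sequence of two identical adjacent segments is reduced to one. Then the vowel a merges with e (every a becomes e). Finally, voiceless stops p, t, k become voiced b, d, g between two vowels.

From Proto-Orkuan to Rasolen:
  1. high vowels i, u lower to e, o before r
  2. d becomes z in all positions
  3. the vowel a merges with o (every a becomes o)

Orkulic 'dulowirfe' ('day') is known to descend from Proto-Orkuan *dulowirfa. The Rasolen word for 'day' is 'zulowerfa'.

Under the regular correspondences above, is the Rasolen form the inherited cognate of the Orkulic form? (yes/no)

no

Derive the expected Rasolen reflex of *dulowirfa:
Rasolen: *dulowirfa
  dulowirfa → dulowerfa   [pre-rhotic lowering]
  dulowerfa → zulowerfa   [unconditioned shift]
  zulowerfa → zulowerfo   [vowel merger]
  giving Rasolen zulowerfo.
The regular Rasolen reflex would be 'zulowerfo', but the attested form is 'zulowerfa'. The correspondence is irregular, so they are not cognates (the Rasolen form has a different source).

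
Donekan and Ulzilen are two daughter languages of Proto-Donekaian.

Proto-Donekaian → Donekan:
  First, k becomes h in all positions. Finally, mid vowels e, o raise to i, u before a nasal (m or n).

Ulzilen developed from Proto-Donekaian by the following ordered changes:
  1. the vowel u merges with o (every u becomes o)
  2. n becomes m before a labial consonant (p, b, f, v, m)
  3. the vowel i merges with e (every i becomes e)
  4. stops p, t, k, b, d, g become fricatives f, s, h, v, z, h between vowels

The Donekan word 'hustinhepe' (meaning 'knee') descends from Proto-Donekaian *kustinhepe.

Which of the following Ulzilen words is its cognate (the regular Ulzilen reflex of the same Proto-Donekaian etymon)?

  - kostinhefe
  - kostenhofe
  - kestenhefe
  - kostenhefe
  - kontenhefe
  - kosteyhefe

kostenhefe

Ulzilen: *kustinhepe
  kustinhepe → kostinhepe   [vowel merger]
  kostinhepe (rule 2 does not apply)
  kostinhepe → kostenhepe   [vowel merger]
  kostenhepe → kostenhefe   [intervocalic lenition]
  giving Ulzilen kostenhefe.
Among the options, 'kostenhefe' alone shows every Ulzilen change applied in order.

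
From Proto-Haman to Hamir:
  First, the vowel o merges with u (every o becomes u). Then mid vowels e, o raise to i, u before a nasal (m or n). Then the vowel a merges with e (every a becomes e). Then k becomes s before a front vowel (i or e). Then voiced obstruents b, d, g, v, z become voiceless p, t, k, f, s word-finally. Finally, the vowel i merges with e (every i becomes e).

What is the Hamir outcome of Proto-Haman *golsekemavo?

gulsesemevu

Hamir: start from *golsekemavo.
  rule 1 (vowel merger): golsekemavo → gulsekemavu
  rule 2 (pre-nasal raising): gulsekemavu → gulsekimavu
  rule 3 (vowel merger): gulsekimavu → gulsekimevu
  rule 4 (palatalisation): gulsekimevu → gulsesimevu
  rule 5: no change — gulsesimevu
  rule 6 (vowel merger): gulsesimevu → gulsesemevu
  ⇒ Hamir gulsesemevu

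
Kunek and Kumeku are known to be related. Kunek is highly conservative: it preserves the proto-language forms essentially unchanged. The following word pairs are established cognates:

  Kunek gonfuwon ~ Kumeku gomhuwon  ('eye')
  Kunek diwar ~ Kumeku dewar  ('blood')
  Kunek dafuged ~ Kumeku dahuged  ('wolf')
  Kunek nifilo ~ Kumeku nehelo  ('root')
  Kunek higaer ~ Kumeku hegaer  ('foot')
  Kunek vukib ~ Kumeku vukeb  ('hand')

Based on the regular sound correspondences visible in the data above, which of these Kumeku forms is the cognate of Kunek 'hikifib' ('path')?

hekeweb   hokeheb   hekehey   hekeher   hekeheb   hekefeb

hekeheb

diwar ~ dewar, nifilo ~ nehelo — Kunek i corresponds to Kumeku e after a consonant, before a consonant other than r, m, n, p, b, f, v.
nifilo ~ nehelo — Kunek i corresponds to Kumeku e after a consonant, before a labial obstruent.
nifilo ~ nehelo — Kunek f corresponds to Kumeku h between vowels (before a front vowel).
vukib ~ vukeb — Kunek i corresponds to Kumeku e after a consonant, before a labial obstruent.
Applying these to Kunek 'hikifib':
  hikifib → hekifib   (i→e after a consonant, before a consonant other than r, m, n, p, b, f, v)
  hekifib → hekefib   (i→e after a consonant, before a labial obstruent)
  hekefib → hekehib   (f→h between vowels (before a front vowel))
  hekehib → hekeheb   (i→e after a consonant, before a labial obstruent)
So the Kumeku cognate is 'hekeheb'.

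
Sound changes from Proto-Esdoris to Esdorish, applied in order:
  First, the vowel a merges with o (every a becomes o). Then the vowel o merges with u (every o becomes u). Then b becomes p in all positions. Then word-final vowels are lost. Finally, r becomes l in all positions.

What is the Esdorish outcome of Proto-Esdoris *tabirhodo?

tupilhud

Esdorish: start from *tabirhodo.
  rule 1 (vowel merger): tabirhodo → tobirhodo
  rule 2 (vowel merger): tobirhodo → tubirhudu
  rule 3 (unconditioned shift): tubirhudu → tupirhudu
  rule 4 (apocope): tupirhudu → tupirhud
  rule 5 (unconditioned shift): tupirhud → tupilhud
  ⇒ Esdorish tupilhud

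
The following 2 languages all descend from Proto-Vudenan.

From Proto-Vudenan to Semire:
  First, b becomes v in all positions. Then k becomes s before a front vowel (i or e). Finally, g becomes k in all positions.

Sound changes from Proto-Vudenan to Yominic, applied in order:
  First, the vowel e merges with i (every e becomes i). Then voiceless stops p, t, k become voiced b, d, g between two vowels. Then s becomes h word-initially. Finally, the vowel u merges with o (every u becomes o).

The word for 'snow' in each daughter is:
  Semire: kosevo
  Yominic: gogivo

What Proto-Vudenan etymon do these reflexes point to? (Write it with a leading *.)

Position 3: Semire has s, Yominic has g. Taking the neighbouring segments as reconstructed: Semire s could go back to *k or *s; Yominic g could go back to *k or *g — the one source consistent with every daughter is *k.
Position 1: Semire has k, Yominic has g. Taking the neighbouring segments as reconstructed: Semire k could go back to *k or *g; Yominic g can only go back to *g — the one source consistent with every daughter is *g.
This points to *gokevo. Verify forward in each daughter:
Semire: *gokevo > gosevo > kosevo  (by palatalisation, unconditioned shift)
Yominic: start from *gokevo.
  rule 1 (vowel merger): gokevo → gokivo
  rule 2 (intervocalic voicing): gokivo → gogivo
  rule 3: no change — gogivo
  rule 4: no change — gogivo
  ⇒ Yominic gogivo
No other proto-form is consistent with every reflex, so the reconstruction is *gokevo.

*gokevo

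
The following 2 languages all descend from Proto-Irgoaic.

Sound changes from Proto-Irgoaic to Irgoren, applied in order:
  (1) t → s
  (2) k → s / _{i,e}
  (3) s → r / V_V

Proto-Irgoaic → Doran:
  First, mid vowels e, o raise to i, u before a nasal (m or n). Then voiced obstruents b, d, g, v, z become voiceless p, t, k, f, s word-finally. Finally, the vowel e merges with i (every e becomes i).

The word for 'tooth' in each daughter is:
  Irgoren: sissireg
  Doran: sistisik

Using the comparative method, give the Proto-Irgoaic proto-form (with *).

Position 4: Irgoren has s, Doran has t. Taking the neighbouring segments as reconstructed: Irgoren s could go back to *t or *k or *s; Doran t can only go back to *t — the one source consistent with every daughter is *t.
Position 8: Irgoren has g, Doran has k. Irgoren preserves g here (none of its changes turn any other segment into g), so the proto-segment is *g.
Position 7: Irgoren has e, Doran has i. Irgoren preserves e here (none of its changes turn any other segment into e), so the proto-segment is *e.
Verify the candidate proto-form against each daughter:
Irgoren: *sistiseg
  sistiseg → sissiseg   [unconditioned shift]
  sissiseg (rule 2 does not apply)
  sissiseg → sissireg   [rhotacism]
  giving Irgoren sissireg.
Doran: start from *sistiseg.
  rule 1: no change — sistiseg
  rule 2 (final devoicing): sistiseg → sistisek
  rule 3 (vowel merger): sistisek → sistisik
  ⇒ Doran sistisik
*sistiseg is the unique common source.

*sistiseg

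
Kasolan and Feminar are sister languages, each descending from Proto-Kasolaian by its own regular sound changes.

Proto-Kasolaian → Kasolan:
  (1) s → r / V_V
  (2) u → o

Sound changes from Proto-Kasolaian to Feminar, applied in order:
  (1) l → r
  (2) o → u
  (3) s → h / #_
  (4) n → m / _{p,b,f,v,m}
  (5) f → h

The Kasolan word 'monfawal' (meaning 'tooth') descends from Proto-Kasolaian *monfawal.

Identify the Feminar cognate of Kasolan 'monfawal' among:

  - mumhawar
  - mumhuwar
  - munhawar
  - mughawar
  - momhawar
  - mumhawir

mumhawar

Feminar: *monfawal
  monfawal → monfawar   [unconditioned shift]
  monfawar → munfawar   [vowel merger]
  munfawar (rule 3 does not apply)
  munfawar → mumfawar   [nasal place assimilation]
  mumfawar → mumhawar   [unconditioned shift]
  giving Feminar mumhawar.
Among the options, 'mumhawar' alone shows every Feminar change applied in order.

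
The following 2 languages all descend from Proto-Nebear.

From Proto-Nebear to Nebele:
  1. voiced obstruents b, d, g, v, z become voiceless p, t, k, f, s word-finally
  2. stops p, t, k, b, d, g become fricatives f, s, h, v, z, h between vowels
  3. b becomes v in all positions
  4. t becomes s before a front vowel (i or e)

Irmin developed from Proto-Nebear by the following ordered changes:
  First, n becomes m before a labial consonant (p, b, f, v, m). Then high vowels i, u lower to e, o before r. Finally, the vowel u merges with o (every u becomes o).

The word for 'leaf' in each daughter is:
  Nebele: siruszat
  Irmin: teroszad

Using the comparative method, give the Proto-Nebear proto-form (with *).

*tiruszad

Position 2: Nebele has i, Irmin has e. Nebele preserves i here (none of its changes turn any other segment into i), so the proto-segment is *i.
Position 4: Nebele has u, Irmin has o. Nebele preserves u here (none of its changes turn any other segment into u), so the proto-segment is *u.
Position 1: Nebele has s, Irmin has t. Irmin preserves t here (none of its changes turn any other segment into t), so the proto-segment is *t.
Continuing position by position gives *tiruszad; check it forward:
Nebele: *tiruszad
  tiruszad → tiruszat   [final devoicing]
  tiruszat (rule 2 does not apply)
  tiruszat (rule 3 does not apply)
  tiruszat → siruszat   [palatalisation]
  giving Nebele siruszat.
Irmin: *tiruszad
  tiruszad (rule 1 does not apply)
  tiruszad → teruszad   [pre-rhotic lowering]
  teruszad → teroszad   [vowel merger]
  giving Irmin teroszad.
Only *tiruszad yields all of Nebele siruszat, Irmin teroszad.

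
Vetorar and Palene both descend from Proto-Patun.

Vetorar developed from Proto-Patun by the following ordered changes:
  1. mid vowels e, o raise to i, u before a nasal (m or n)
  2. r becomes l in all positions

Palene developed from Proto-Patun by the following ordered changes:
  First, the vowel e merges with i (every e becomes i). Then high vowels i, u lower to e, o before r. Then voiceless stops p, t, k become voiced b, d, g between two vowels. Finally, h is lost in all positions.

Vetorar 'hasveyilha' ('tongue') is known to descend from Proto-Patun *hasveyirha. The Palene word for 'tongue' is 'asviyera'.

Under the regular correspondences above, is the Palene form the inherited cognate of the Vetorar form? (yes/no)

yes

Derive the expected Palene reflex of *hasveyirha:
Palene: *hasveyirha > hasviyirha > hasviyerha > asviyera  (by vowel merger, pre-rhotic lowering, h-loss)
Palene 'asviyera' matches the regular reflex exactly, so the pair is cognate.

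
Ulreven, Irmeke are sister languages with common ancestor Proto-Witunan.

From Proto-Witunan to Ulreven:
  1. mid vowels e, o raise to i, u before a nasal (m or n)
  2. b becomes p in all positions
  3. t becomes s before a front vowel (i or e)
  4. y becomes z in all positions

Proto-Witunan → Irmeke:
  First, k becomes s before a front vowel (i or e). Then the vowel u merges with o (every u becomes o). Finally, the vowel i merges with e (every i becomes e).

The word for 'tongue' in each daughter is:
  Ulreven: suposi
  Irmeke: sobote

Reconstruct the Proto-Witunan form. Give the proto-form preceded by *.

Position 5: Ulreven has s, Irmeke has t. Irmeke preserves t here (none of its changes turn any other segment into t), so the proto-segment is *t.
Position 2: Ulreven has u, Irmeke has o. Taking the neighbouring segments as reconstructed: Ulreven u can only go back to *u; Irmeke o could go back to *o or *u — the one source consistent with every daughter is *u.
This points to *suboti. Verify forward in each daughter:
Ulreven: *suboti
  suboti (rule 1 does not apply)
  suboti → supoti   [unconditioned shift]
  supoti → suposi   [palatalisation]
  suposi (rule 4 does not apply)
  giving Ulreven suposi.
Irmeke: *suboti
  suboti (rule 1 does not apply)
  suboti → soboti   [vowel merger]
  soboti → sobote   [vowel merger]
  giving Irmeke sobote.
No other proto-form is consistent with every reflex, so the reconstruction is *suboti.

*suboti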